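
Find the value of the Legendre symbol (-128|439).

(-128|439)
  = -(128|439)    [439 ≡ 3 mod 4 ⇒ (-1|439) = -1]
  = -(1|439)    [439 ≡ 7 mod 8 ⇒ (2|439)^7 = +1]
  = -1    [(1|439) = 1]

-1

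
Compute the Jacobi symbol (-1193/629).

Reduce the numerator: -1193 ≡ 65 (mod 629), so (-1193/629) = (65/629).
65 ≡ 1 (mod 4), so quadratic reciprocity gives (65/629) = (629/65). Reduce: 629 ≡ 44 (mod 65). Now have (44/65).
Factor out 2: 44 = 2^2·11. Since 65 ≡ 1 (mod 8), (2/65) = +1, and (2/65)^2 = +1. Now have (11/65).
65 ≡ 1 (mod 4), so quadratic reciprocity gives (11/65) = (65/11). Reduce: 65 ≡ 10 (mod 11). Now have (10/11).
Factor out 2: 10 = 2·5. Since 11 ≡ 3 (mod 8), (2/11) = -1. Now have -(5/11).
5 ≡ 1 (mod 4), so quadratic reciprocity gives (5/11) = (11/5). Reduce: 11 ≡ 1 (mod 5). Now have -(1/5).
(1/5) = 1. Collecting the sign factors: -1.

-1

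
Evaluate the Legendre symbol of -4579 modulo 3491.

Reduce the numerator: -4579 ≡ 2403 (mod 3491), so (-4579|3491) = (2403|3491).
Both 2403 ≡ 3 and 3491 ≡ 3 (mod 4), so reciprocity gives (2403|3491) = -(3491|2403). Reduce: 3491 ≡ 1088 (mod 2403). Now have -(1088|2403).
Factor out 2: 1088 = 2^6·17. Since 2403 ≡ 3 (mod 8), (2|2403) = -1, and (2|2403)^6 = +1. Now have -(17|2403).
17 ≡ 1 (mod 4), so quadratic reciprocity gives (17|2403) = (2403|17). Reduce: 2403 ≡ 6 (mod 17). Now have -(6|17).
Factor out 2: 6 = 2·3. Since 17 ≡ 1 (mod 8), (2|17) = +1. Now have -(3|17).
17 ≡ 1 (mod 4), so quadratic reciprocity gives (3|17) = (17|3). Reduce: 17 ≡ 2 (mod 3). Now have -(2|3).
Factor out 2: 2 = 2. Since 3 ≡ 3 (mod 8), (2|3) = -1. Now have (1|3).
(1|3) = 1. Collecting the sign factors: 1.

1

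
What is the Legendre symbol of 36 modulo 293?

Factor out 2: 36 = 2^2·9. Since 293 ≡ 5 (mod 8), (2|293) = -1, and (2|293)^2 = +1. Now have (9|293).
9 ≡ 1 (mod 4), so quadratic reciprocity gives (9|293) = (293|9). Reduce: 293 ≡ 5 (mod 9). Now have (5|9).
5 ≡ 1 (mod 4), so quadratic reciprocity gives (5|9) = (9|5). Reduce: 9 ≡ 4 (mod 5). Now have (4|5).
Factor out 2: 4 = 2^2. Since 5 ≡ 5 (mod 8), (2|5) = -1, and (2|5)^2 = +1. Now have (1|5).
(1|5) = 1. Collecting the sign factors: 1.

1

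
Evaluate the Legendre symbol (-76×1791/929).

-1

By multiplicativity, (-76·1791/929) = (-76/929)·(1791/929).
First factor (-76/929):
Pull out -1: (-76/929) = (-1/929)·(76/929). Since 929 ≡ 1 (mod 4), (-1/929) = +1. Now have (76/929).
Factor out 2: 76 = 2^2·19. Since 929 ≡ 1 (mod 8), (2/929) = +1, and (2/929)^2 = +1. Now have (19/929).
929 ≡ 1 (mod 4), so quadratic reciprocity gives (19/929) = (929/19). Reduce: 929 ≡ 17 (mod 19). Now have (17/19).
17 ≡ 1 (mod 4), so quadratic reciprocity gives (17/19) = (19/17). Reduce: 19 ≡ 2 (mod 17). Now have (2/17).
Factor out 2: 2 = 2. Since 17 ≡ 1 (mod 8), (2/17) = +1. Now have (1/17).
(1/17) = 1. Collecting the sign factors: 1.
Second factor (1791/929):
Reduce the numerator: 1791 ≡ 862 (mod 929), so (1791/929) = (862/929).
Factor out 2: 862 = 2·431. Since 929 ≡ 1 (mod 8), (2/929) = +1. Now have (431/929).
929 ≡ 1 (mod 4), so quadratic reciprocity gives (431/929) = (929/431). Reduce: 929 ≡ 67 (mod 431). Now have (67/431).
Both 67 ≡ 3 and 431 ≡ 3 (mod 4), so reciprocity gives (67/431) = -(431/67). Reduce: 431 ≡ 29 (mod 67). Now have -(29/67).
29 ≡ 1 (mod 4), so quadratic reciprocity gives (29/67) = (67/29). Reduce: 67 ≡ 9 (mod 29). Now have -(9/29).
9 ≡ 1 (mod 4), so quadratic reciprocity gives (9/29) = (29/9). Reduce: 29 ≡ 2 (mod 9). Now have -(2/9).
Factor out 2: 2 = 2. Since 9 ≡ 1 (mod 8), (2/9) = +1. Now have -(1/9).
(1/9) = 1. Collecting the sign factors: -1.
Product: (1)·(-1) = -1.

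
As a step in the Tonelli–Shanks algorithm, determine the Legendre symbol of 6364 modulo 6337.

1

(6364|6337)
  = (27|6337)    [6364 ≡ 27 mod 6337]
  = (6337|27)    [QR: 6337 ≡ 1 mod 4, sign kept]
  = (19|27)    [6337 ≡ 19 mod 27]
  = -(27|19)    [QR: both ≡ 3 mod 4, sign flips]
  = -(8|19)    [27 ≡ 8 mod 19]
  = (1|19)    [19 ≡ 3 mod 8 ⇒ (2|19)^3 = -1]
  = 1    [(1|19) = 1]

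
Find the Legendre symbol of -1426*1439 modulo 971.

-1

By multiplicativity, (-1426·1439/971) = (-1426/971)·(1439/971).
First factor (-1426/971):
(-1426/971)
  = (516/971)    [-1426 ≡ 516 mod 971]
  = (129/971)    [971 ≡ 3 mod 8 ⇒ (2/971)^2 = +1]
  = (971/129)    [QR: 129 ≡ 1 mod 4, sign kept]
  = (68/129)    [971 ≡ 68 mod 129]
  = (17/129)    [129 ≡ 1 mod 8 ⇒ (2/129)^2 = +1]
  = (129/17)    [QR: 17 ≡ 1 mod 4, sign kept]
  = (10/17)    [129 ≡ 10 mod 17]
  = (5/17)    [17 ≡ 1 mod 8 ⇒ (2/17) = +1]
  = (17/5)    [QR: 5 ≡ 1 mod 4, sign kept]
  = (2/5)    [17 ≡ 2 mod 5]
  = -(1/5)    [5 ≡ 5 mod 8 ⇒ (2/5) = -1]
  = -1    [(1/5) = 1]
Second factor (1439/971):
(1439/971)
  = (468/971)    [1439 ≡ 468 mod 971]
  = (117/971)    [971 ≡ 3 mod 8 ⇒ (2/971)^2 = +1]
  = (971/117)    [QR: 117 ≡ 1 mod 4, sign kept]
  = (35/117)    [971 ≡ 35 mod 117]
  = (117/35)    [QR: 117 ≡ 1 mod 4, sign kept]
  = (12/35)    [117 ≡ 12 mod 35]
  = (3/35)    [35 ≡ 3 mod 8 ⇒ (2/35)^2 = +1]
  = -(35/3)    [QR: both ≡ 3 mod 4, sign flips]
  = -(2/3)    [35 ≡ 2 mod 3]
  = (1/3)    [3 ≡ 3 mod 8 ⇒ (2/3) = -1]
  = 1    [(1/3) = 1]
Product: (-1)·(1) = -1.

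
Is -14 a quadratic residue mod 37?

no

Pull out -1: (-14/37) = (-1/37)·(14/37). Since 37 ≡ 1 (mod 4), (-1/37) = +1. Now have (14/37).
Factor out 2: 14 = 2·7. Since 37 ≡ 5 (mod 8), (2/37) = -1. Now have -(7/37).
37 ≡ 1 (mod 4), so quadratic reciprocity gives (7/37) = (37/7). Reduce: 37 ≡ 2 (mod 7). Now have -(2/7).
Factor out 2: 2 = 2. Since 7 ≡ 7 (mod 8), (2/7) = +1. Now have -(1/7).
(1/7) = 1. Collecting the sign factors: -1.
(-14/37) = -1, and 37 is prime, so -14 is not a quadratic residue mod 37.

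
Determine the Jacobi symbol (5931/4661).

1

Reduce the numerator: 5931 ≡ 1270 (mod 4661), so (5931/4661) = (1270/4661).
Factor out 2: 1270 = 2·635. Since 4661 ≡ 5 (mod 8), (2/4661) = -1. Now have -(635/4661).
4661 ≡ 1 (mod 4), so quadratic reciprocity gives (635/4661) = (4661/635). Reduce: 4661 ≡ 216 (mod 635). Now have -(216/635).
Factor out 2: 216 = 2^3·27. Since 635 ≡ 3 (mod 8), (2/635) = -1, and (2/635)^3 = -1. Now have (27/635).
Both 27 ≡ 3 and 635 ≡ 3 (mod 4), so reciprocity gives (27/635) = -(635/27). Reduce: 635 ≡ 14 (mod 27). Now have -(14/27).
Factor out 2: 14 = 2·7. Since 27 ≡ 3 (mod 8), (2/27) = -1. Now have (7/27).
Both 7 ≡ 3 and 27 ≡ 3 (mod 4), so reciprocity gives (7/27) = -(27/7). Reduce: 27 ≡ 6 (mod 7). Now have -(6/7).
Factor out 2: 6 = 2·3. Since 7 ≡ 7 (mod 8), (2/7) = +1. Now have -(3/7).
Both 3 ≡ 3 and 7 ≡ 3 (mod 4), so reciprocity gives (3/7) = -(7/3). Reduce: 7 ≡ 1 (mod 3). Now have (1/3).
(1/3) = 1. Collecting the sign factors: 1.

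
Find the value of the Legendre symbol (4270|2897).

-1

(4270|2897)
  = (1373|2897)    [4270 ≡ 1373 mod 2897]
  = (2897|1373)    [QR: 1373 ≡ 1 mod 4, sign kept]
  = (151|1373)    [2897 ≡ 151 mod 1373]
  = (1373|151)    [QR: 1373 ≡ 1 mod 4, sign kept]
  = (14|151)    [1373 ≡ 14 mod 151]
  = (7|151)    [151 ≡ 7 mod 8 ⇒ (2|151) = +1]
  = -(151|7)    [QR: both ≡ 3 mod 4, sign flips]
  = -(4|7)    [151 ≡ 4 mod 7]
  = -(1|7)    [7 ≡ 7 mod 8 ⇒ (2|7)^2 = +1]
  = -1    [(1|7) = 1]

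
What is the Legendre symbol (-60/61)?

Pull out -1: (-60/61) = (-1/61)·(60/61). Since 61 ≡ 1 (mod 4), (-1/61) = +1. Now have (60/61).
Factor out 2: 60 = 2^2·15. Since 61 ≡ 5 (mod 8), (2/61) = -1, and (2/61)^2 = +1. Now have (15/61).
61 ≡ 1 (mod 4), so quadratic reciprocity gives (15/61) = (61/15). Reduce: 61 ≡ 1 (mod 15). Now have (1/15).
(1/15) = 1. Collecting the sign factors: 1.

1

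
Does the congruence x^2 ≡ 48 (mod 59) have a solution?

Factor out 2: 48 = 2^4·3. Since 59 ≡ 3 (mod 8), (2/59) = -1, and (2/59)^4 = +1. Now have (3/59).
Both 3 ≡ 3 and 59 ≡ 3 (mod 4), so reciprocity gives (3/59) = -(59/3). Reduce: 59 ≡ 2 (mod 3). Now have -(2/3).
Factor out 2: 2 = 2. Since 3 ≡ 3 (mod 8), (2/3) = -1. Now have (1/3).
(1/3) = 1. Collecting the sign factors: 1.
(48/59) = 1, and 59 is prime, so 48 is a quadratic residue mod 59.

yes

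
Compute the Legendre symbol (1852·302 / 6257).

1

By multiplicativity, (1852·302 / 6257) = (1852 / 6257)·(302 / 6257).
First factor (1852 / 6257):
Factor out 2: 1852 = 2^2·463. Since 6257 ≡ 1 (mod 8), (2 / 6257) = +1, and (2 / 6257)^2 = +1. Now have (463 / 6257).
6257 ≡ 1 (mod 4), so quadratic reciprocity gives (463 / 6257) = (6257 / 463). Reduce: 6257 ≡ 238 (mod 463). Now have (238 / 463).
Factor out 2: 238 = 2·119. Since 463 ≡ 7 (mod 8), (2 / 463) = +1. Now have (119 / 463).
Both 119 ≡ 3 and 463 ≡ 3 (mod 4), so reciprocity gives (119 / 463) = -(463 / 119). Reduce: 463 ≡ 106 (mod 119). Now have -(106 / 119).
Factor out 2: 106 = 2·53. Since 119 ≡ 7 (mod 8), (2 / 119) = +1. Now have -(53 / 119).
53 ≡ 1 (mod 4), so quadratic reciprocity gives (53 / 119) = (119 / 53). Reduce: 119 ≡ 13 (mod 53). Now have -(13 / 53).
13 ≡ 1 (mod 4), so quadratic reciprocity gives (13 / 53) = (53 / 13). Reduce: 53 ≡ 1 (mod 13). Now have -(1 / 13).
(1 / 13) = 1. Collecting the sign factors: -1.
Second factor (302 / 6257):
Factor out 2: 302 = 2·151. Since 6257 ≡ 1 (mod 8), (2 / 6257) = +1. Now have (151 / 6257).
6257 ≡ 1 (mod 4), so quadratic reciprocity gives (151 / 6257) = (6257 / 151). Reduce: 6257 ≡ 66 (mod 151). Now have (66 / 151).
Factor out 2: 66 = 2·33. Since 151 ≡ 7 (mod 8), (2 / 151) = +1. Now have (33 / 151).
33 ≡ 1 (mod 4), so quadratic reciprocity gives (33 / 151) = (151 / 33). Reduce: 151 ≡ 19 (mod 33). Now have (19 / 33).
33 ≡ 1 (mod 4), so quadratic reciprocity gives (19 / 33) = (33 / 19). Reduce: 33 ≡ 14 (mod 19). Now have (14 / 19).
Factor out 2: 14 = 2·7. Since 19 ≡ 3 (mod 8), (2 / 19) = -1. Now have -(7 / 19).
Both 7 ≡ 3 and 19 ≡ 3 (mod 4), so reciprocity gives (7 / 19) = -(19 / 7). Reduce: 19 ≡ 5 (mod 7). Now have (5 / 7).
5 ≡ 1 (mod 4), so quadratic reciprocity gives (5 / 7) = (7 / 5). Reduce: 7 ≡ 2 (mod 5). Now have (2 / 5).
Factor out 2: 2 = 2. Since 5 ≡ 5 (mod 8), (2 / 5) = -1. Now have -(1 / 5).
(1 / 5) = 1. Collecting the sign factors: -1.
Product: (-1)·(-1) = 1.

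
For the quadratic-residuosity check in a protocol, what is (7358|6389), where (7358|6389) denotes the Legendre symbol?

Reduce the numerator: 7358 ≡ 969 (mod 6389), so (7358|6389) = (969|6389).
969 ≡ 1 (mod 4), so quadratic reciprocity gives (969|6389) = (6389|969). Reduce: 6389 ≡ 575 (mod 969). Now have (575|969).
969 ≡ 1 (mod 4), so quadratic reciprocity gives (575|969) = (969|575). Reduce: 969 ≡ 394 (mod 575). Now have (394|575).
Factor out 2: 394 = 2·197. Since 575 ≡ 7 (mod 8), (2|575) = +1. Now have (197|575).
197 ≡ 1 (mod 4), so quadratic reciprocity gives (197|575) = (575|197). Reduce: 575 ≡ 181 (mod 197). Now have (181|197).
181 ≡ 1 (mod 4), so quadratic reciprocity gives (181|197) = (197|181). Reduce: 197 ≡ 16 (mod 181). Now have (16|181).
Factor out 2: 16 = 2^4. Since 181 ≡ 5 (mod 8), (2|181) = -1, and (2|181)^4 = +1. Now have (1|181).
(1|181) = 1. Collecting the sign factors: 1.

1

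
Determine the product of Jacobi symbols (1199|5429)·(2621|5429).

1

By multiplicativity, (1199·2621|5429) = (1199|5429)·(2621|5429).
First factor (1199|5429):
5429 ≡ 1 (mod 4), so quadratic reciprocity gives (1199|5429) = (5429|1199). Reduce: 5429 ≡ 633 (mod 1199). Now have (633|1199).
633 ≡ 1 (mod 4), so quadratic reciprocity gives (633|1199) = (1199|633). Reduce: 1199 ≡ 566 (mod 633). Now have (566|633).
Factor out 2: 566 = 2·283. Since 633 ≡ 1 (mod 8), (2|633) = +1. Now have (283|633).
633 ≡ 1 (mod 4), so quadratic reciprocity gives (283|633) = (633|283). Reduce: 633 ≡ 67 (mod 283). Now have (67|283).
Both 67 ≡ 3 and 283 ≡ 3 (mod 4), so reciprocity gives (67|283) = -(283|67). Reduce: 283 ≡ 15 (mod 67). Now have -(15|67).
Both 15 ≡ 3 and 67 ≡ 3 (mod 4), so reciprocity gives (15|67) = -(67|15). Reduce: 67 ≡ 7 (mod 15). Now have (7|15).
Both 7 ≡ 3 and 15 ≡ 3 (mod 4), so reciprocity gives (7|15) = -(15|7). Reduce: 15 ≡ 1 (mod 7). Now have -(1|7).
(1|7) = 1. Collecting the sign factors: -1.
Second factor (2621|5429):
2621 ≡ 1 (mod 4), so quadratic reciprocity gives (2621|5429) = (5429|2621). Reduce: 5429 ≡ 187 (mod 2621). Now have (187|2621).
2621 ≡ 1 (mod 4), so quadratic reciprocity gives (187|2621) = (2621|187). Reduce: 2621 ≡ 3 (mod 187). Now have (3|187).
Both 3 ≡ 3 and 187 ≡ 3 (mod 4), so reciprocity gives (3|187) = -(187|3). Reduce: 187 ≡ 1 (mod 3). Now have -(1|3).
(1|3) = 1. Collecting the sign factors: -1.
Product: (-1)·(-1) = 1.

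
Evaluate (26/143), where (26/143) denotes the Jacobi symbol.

0

(26/143)
  = (13/143)    [143 ≡ 7 mod 8 ⇒ (2/143) = +1]
  = (143/13)    [QR: 13 ≡ 1 mod 4, sign kept]
  = (0/13)    [143 ≡ 0 mod 13]
  = 0    [numerator 0, gcd > 1]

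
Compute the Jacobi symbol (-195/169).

Reduce the numerator: -195 ≡ 143 (mod 169), so (-195/169) = (143/169).
169 ≡ 1 (mod 4), so quadratic reciprocity gives (143/169) = (169/143). Reduce: 169 ≡ 26 (mod 143). Now have (26/143).
Factor out 2: 26 = 2·13. Since 143 ≡ 7 (mod 8), (2/143) = +1. Now have (13/143).
13 ≡ 1 (mod 4), so quadratic reciprocity gives (13/143) = (143/13). Reduce: 143 ≡ 0 (mod 13). Now have (0/13).
The numerator is now 0 with denominator 13 > 1: the symbol is 0.

0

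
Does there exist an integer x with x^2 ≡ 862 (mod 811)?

yes

(862/811)
  = (51/811)    [862 ≡ 51 mod 811]
  = -(811/51)    [QR: both ≡ 3 mod 4, sign flips]
  = -(46/51)    [811 ≡ 46 mod 51]
  = (23/51)    [51 ≡ 3 mod 8 ⇒ (2/51) = -1]
  = -(51/23)    [QR: both ≡ 3 mod 4, sign flips]
  = -(5/23)    [51 ≡ 5 mod 23]
  = -(23/5)    [QR: 5 ≡ 1 mod 4, sign kept]
  = -(3/5)    [23 ≡ 3 mod 5]
  = -(5/3)    [QR: 5 ≡ 1 mod 4, sign kept]
  = -(2/3)    [5 ≡ 2 mod 3]
  = (1/3)    [3 ≡ 3 mod 8 ⇒ (2/3) = -1]
  = 1    [(1/3) = 1]
The Legendre symbol is 1, so x^2 ≡ 862 (mod 811) has solution.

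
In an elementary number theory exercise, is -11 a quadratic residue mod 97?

Pull out -1: (-11/97) = (-1/97)·(11/97). Since 97 ≡ 1 (mod 4), (-1/97) = +1. Now have (11/97).
97 ≡ 1 (mod 4), so quadratic reciprocity gives (11/97) = (97/11). Reduce: 97 ≡ 9 (mod 11). Now have (9/11).
9 ≡ 1 (mod 4), so quadratic reciprocity gives (9/11) = (11/9). Reduce: 11 ≡ 2 (mod 9). Now have (2/9).
Factor out 2: 2 = 2. Since 9 ≡ 1 (mod 8), (2/9) = +1. Now have (1/9).
(1/9) = 1. Collecting the sign factors: 1.
The Legendre symbol is 1, so x^2 ≡ -11 (mod 97) has solution.

yes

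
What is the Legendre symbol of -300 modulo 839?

Reduce the numerator: -300 ≡ 539 (mod 839), so (-300|839) = (539|839).
Both 539 ≡ 3 and 839 ≡ 3 (mod 4), so reciprocity gives (539|839) = -(839|539). Reduce: 839 ≡ 300 (mod 539). Now have -(300|539).
Factor out 2: 300 = 2^2·75. Since 539 ≡ 3 (mod 8), (2|539) = -1, and (2|539)^2 = +1. Now have -(75|539).
Both 75 ≡ 3 and 539 ≡ 3 (mod 4), so reciprocity gives (75|539) = -(539|75). Reduce: 539 ≡ 14 (mod 75). Now have (14|75).
Factor out 2: 14 = 2·7. Since 75 ≡ 3 (mod 8), (2|75) = -1. Now have -(7|75).
Both 7 ≡ 3 and 75 ≡ 3 (mod 4), so reciprocity gives (7|75) = -(75|7). Reduce: 75 ≡ 5 (mod 7). Now have (5|7).
5 ≡ 1 (mod 4), so quadratic reciprocity gives (5|7) = (7|5). Reduce: 7 ≡ 2 (mod 5). Now have (2|5).
Factor out 2: 2 = 2. Since 5 ≡ 5 (mod 8), (2|5) = -1. Now have -(1|5).
(1|5) = 1. Collecting the sign factors: -1.

-1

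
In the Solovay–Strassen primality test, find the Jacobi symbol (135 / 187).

1

(135 / 187)
  = -(187 / 135)    [QR: both ≡ 3 mod 4, sign flips]
  = -(52 / 135)    [187 ≡ 52 mod 135]
  = -(13 / 135)    [135 ≡ 7 mod 8 ⇒ (2 / 135)^2 = +1]
  = -(135 / 13)    [QR: 13 ≡ 1 mod 4, sign kept]
  = -(5 / 13)    [135 ≡ 5 mod 13]
  = -(13 / 5)    [QR: 5 ≡ 1 mod 4, sign kept]
  = -(3 / 5)    [13 ≡ 3 mod 5]
  = -(5 / 3)    [QR: 5 ≡ 1 mod 4, sign kept]
  = -(2 / 3)    [5 ≡ 2 mod 3]
  = (1 / 3)    [3 ≡ 3 mod 8 ⇒ (2 / 3) = -1]
  = 1    [(1 / 3) = 1]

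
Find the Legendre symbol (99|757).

(99|757)
  = (757|99)    [QR: 757 ≡ 1 mod 4, sign kept]
  = (64|99)    [757 ≡ 64 mod 99]
  = (1|99)    [99 ≡ 3 mod 8 ⇒ (2|99)^6 = +1]
  = 1    [(1|99) = 1]

1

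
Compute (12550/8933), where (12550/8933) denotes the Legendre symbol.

1

Reduce the numerator: 12550 ≡ 3617 (mod 8933), so (12550/8933) = (3617/8933).
3617 ≡ 1 (mod 4), so quadratic reciprocity gives (3617/8933) = (8933/3617). Reduce: 8933 ≡ 1699 (mod 3617). Now have (1699/3617).
3617 ≡ 1 (mod 4), so quadratic reciprocity gives (1699/3617) = (3617/1699). Reduce: 3617 ≡ 219 (mod 1699). Now have (219/1699).
Both 219 ≡ 3 and 1699 ≡ 3 (mod 4), so reciprocity gives (219/1699) = -(1699/219). Reduce: 1699 ≡ 166 (mod 219). Now have -(166/219).
Factor out 2: 166 = 2·83. Since 219 ≡ 3 (mod 8), (2/219) = -1. Now have (83/219).
Both 83 ≡ 3 and 219 ≡ 3 (mod 4), so reciprocity gives (83/219) = -(219/83). Reduce: 219 ≡ 53 (mod 83). Now have -(53/83).
53 ≡ 1 (mod 4), so quadratic reciprocity gives (53/83) = (83/53). Reduce: 83 ≡ 30 (mod 53). Now have -(30/53).
Factor out 2: 30 = 2·15. Since 53 ≡ 5 (mod 8), (2/53) = -1. Now have (15/53).
53 ≡ 1 (mod 4), so quadratic reciprocity gives (15/53) = (53/15). Reduce: 53 ≡ 8 (mod 15). Now have (8/15).
Factor out 2: 8 = 2^3. Since 15 ≡ 7 (mod 8), (2/15) = +1, and (2/15)^3 = +1. Now have (1/15).
(1/15) = 1. Collecting the sign factors: 1.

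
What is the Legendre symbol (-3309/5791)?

-1

Reduce the numerator: -3309 ≡ 2482 (mod 5791), so (-3309/5791) = (2482/5791).
Factor out 2: 2482 = 2·1241. Since 5791 ≡ 7 (mod 8), (2/5791) = +1. Now have (1241/5791).
1241 ≡ 1 (mod 4), so quadratic reciprocity gives (1241/5791) = (5791/1241). Reduce: 5791 ≡ 827 (mod 1241). Now have (827/1241).
1241 ≡ 1 (mod 4), so quadratic reciprocity gives (827/1241) = (1241/827). Reduce: 1241 ≡ 414 (mod 827). Now have (414/827).
Factor out 2: 414 = 2·207. Since 827 ≡ 3 (mod 8), (2/827) = -1. Now have -(207/827).
Both 207 ≡ 3 and 827 ≡ 3 (mod 4), so reciprocity gives (207/827) = -(827/207). Reduce: 827 ≡ 206 (mod 207). Now have (206/207).
Factor out 2: 206 = 2·103. Since 207 ≡ 7 (mod 8), (2/207) = +1. Now have (103/207).
Both 103 ≡ 3 and 207 ≡ 3 (mod 4), so reciprocity gives (103/207) = -(207/103). Reduce: 207 ≡ 1 (mod 103). Now have -(1/103).
(1/103) = 1. Collecting the sign factors: -1.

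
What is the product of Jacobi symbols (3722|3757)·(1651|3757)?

0

By multiplicativity, (3722·1651|3757) = (3722|3757)·(1651|3757).
First factor (3722|3757):
Factor out 2: 3722 = 2·1861. Since 3757 ≡ 5 (mod 8), (2|3757) = -1. Now have -(1861|3757).
1861 ≡ 1 (mod 4), so quadratic reciprocity gives (1861|3757) = (3757|1861). Reduce: 3757 ≡ 35 (mod 1861). Now have -(35|1861).
1861 ≡ 1 (mod 4), so quadratic reciprocity gives (35|1861) = (1861|35). Reduce: 1861 ≡ 6 (mod 35). Now have -(6|35).
Factor out 2: 6 = 2·3. Since 35 ≡ 3 (mod 8), (2|35) = -1. Now have (3|35).
Both 3 ≡ 3 and 35 ≡ 3 (mod 4), so reciprocity gives (3|35) = -(35|3). Reduce: 35 ≡ 2 (mod 3). Now have -(2|3).
Factor out 2: 2 = 2. Since 3 ≡ 3 (mod 8), (2|3) = -1. Now have (1|3).
(1|3) = 1. Collecting the sign factors: 1.
Second factor (1651|3757):
3757 ≡ 1 (mod 4), so quadratic reciprocity gives (1651|3757) = (3757|1651). Reduce: 3757 ≡ 455 (mod 1651). Now have (455|1651).
Both 455 ≡ 3 and 1651 ≡ 3 (mod 4), so reciprocity gives (455|1651) = -(1651|455). Reduce: 1651 ≡ 286 (mod 455). Now have -(286|455).
Factor out 2: 286 = 2·143. Since 455 ≡ 7 (mod 8), (2|455) = +1. Now have -(143|455).
Both 143 ≡ 3 and 455 ≡ 3 (mod 4), so reciprocity gives (143|455) = -(455|143). Reduce: 455 ≡ 26 (mod 143). Now have (26|143).
Factor out 2: 26 = 2·13. Since 143 ≡ 7 (mod 8), (2|143) = +1. Now have (13|143).
13 ≡ 1 (mod 4), so quadratic reciprocity gives (13|143) = (143|13). Reduce: 143 ≡ 0 (mod 13). Now have (0|13).
The numerator is now 0 with denominator 13 > 1: the symbol is 0.
Product: (1)·(0) = 0.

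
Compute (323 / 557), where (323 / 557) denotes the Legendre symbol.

557 ≡ 1 (mod 4), so quadratic reciprocity gives (323 / 557) = (557 / 323). Reduce: 557 ≡ 234 (mod 323). Now have (234 / 323).
Factor out 2: 234 = 2·117. Since 323 ≡ 3 (mod 8), (2 / 323) = -1. Now have -(117 / 323).
117 ≡ 1 (mod 4), so quadratic reciprocity gives (117 / 323) = (323 / 117). Reduce: 323 ≡ 89 (mod 117). Now have -(89 / 117).
89 ≡ 1 (mod 4), so quadratic reciprocity gives (89 / 117) = (117 / 89). Reduce: 117 ≡ 28 (mod 89). Now have -(28 / 89).
Factor out 2: 28 = 2^2·7. Since 89 ≡ 1 (mod 8), (2 / 89) = +1, and (2 / 89)^2 = +1. Now have -(7 / 89).
89 ≡ 1 (mod 4), so quadratic reciprocity gives (7 / 89) = (89 / 7). Reduce: 89 ≡ 5 (mod 7). Now have -(5 / 7).
5 ≡ 1 (mod 4), so quadratic reciprocity gives (5 / 7) = (7 / 5). Reduce: 7 ≡ 2 (mod 5). Now have -(2 / 5).
Factor out 2: 2 = 2. Since 5 ≡ 5 (mod 8), (2 / 5) = -1. Now have (1 / 5).
(1 / 5) = 1. Collecting the sign factors: 1.

1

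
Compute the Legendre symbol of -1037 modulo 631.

1

(-1037/631)
  = -(1037/631)    [631 ≡ 3 mod 4 ⇒ (-1/631) = -1]
  = -(406/631)    [1037 ≡ 406 mod 631]
  = -(203/631)    [631 ≡ 7 mod 8 ⇒ (2/631) = +1]
  = (631/203)    [QR: both ≡ 3 mod 4, sign flips]
  = (22/203)    [631 ≡ 22 mod 203]
  = -(11/203)    [203 ≡ 3 mod 8 ⇒ (2/203) = -1]
  = (203/11)    [QR: both ≡ 3 mod 4, sign flips]
  = (5/11)    [203 ≡ 5 mod 11]
  = (11/5)    [QR: 5 ≡ 1 mod 4, sign kept]
  = (1/5)    [11 ≡ 1 mod 5]
  = 1    [(1/5) = 1]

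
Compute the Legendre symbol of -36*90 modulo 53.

By multiplicativity, (-36·90|53) = (-36|53)·(90|53).
First factor (-36|53):
Pull out -1: (-36|53) = (-1|53)·(36|53). Since 53 ≡ 1 (mod 4), (-1|53) = +1. Now have (36|53).
Factor out 2: 36 = 2^2·9. Since 53 ≡ 5 (mod 8), (2|53) = -1, and (2|53)^2 = +1. Now have (9|53).
9 ≡ 1 (mod 4), so quadratic reciprocity gives (9|53) = (53|9). Reduce: 53 ≡ 8 (mod 9). Now have (8|9).
Factor out 2: 8 = 2^3. Since 9 ≡ 1 (mod 8), (2|9) = +1, and (2|9)^3 = +1. Now have (1|9).
(1|9) = 1. Collecting the sign factors: 1.
Second factor (90|53):
Reduce the numerator: 90 ≡ 37 (mod 53), so (90|53) = (37|53).
37 ≡ 1 (mod 4), so quadratic reciprocity gives (37|53) = (53|37). Reduce: 53 ≡ 16 (mod 37). Now have (16|37).
Factor out 2: 16 = 2^4. Since 37 ≡ 5 (mod 8), (2|37) = -1, and (2|37)^4 = +1. Now have (1|37).
(1|37) = 1. Collecting the sign factors: 1.
Product: (1)·(1) = 1.

1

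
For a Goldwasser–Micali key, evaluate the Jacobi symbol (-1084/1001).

-1

Reduce the numerator: -1084 ≡ 918 (mod 1001), so (-1084/1001) = (918/1001).
Factor out 2: 918 = 2·459. Since 1001 ≡ 1 (mod 8), (2/1001) = +1. Now have (459/1001).
1001 ≡ 1 (mod 4), so quadratic reciprocity gives (459/1001) = (1001/459). Reduce: 1001 ≡ 83 (mod 459). Now have (83/459).
Both 83 ≡ 3 and 459 ≡ 3 (mod 4), so reciprocity gives (83/459) = -(459/83). Reduce: 459 ≡ 44 (mod 83). Now have -(44/83).
Factor out 2: 44 = 2^2·11. Since 83 ≡ 3 (mod 8), (2/83) = -1, and (2/83)^2 = +1. Now have -(11/83).
Both 11 ≡ 3 and 83 ≡ 3 (mod 4), so reciprocity gives (11/83) = -(83/11). Reduce: 83 ≡ 6 (mod 11). Now have (6/11).
Factor out 2: 6 = 2·3. Since 11 ≡ 3 (mod 8), (2/11) = -1. Now have -(3/11).
Both 3 ≡ 3 and 11 ≡ 3 (mod 4), so reciprocity gives (3/11) = -(11/3). Reduce: 11 ≡ 2 (mod 3). Now have (2/3).
Factor out 2: 2 = 2. Since 3 ≡ 3 (mod 8), (2/3) = -1. Now have -(1/3).
(1/3) = 1. Collecting the sign factors: -1.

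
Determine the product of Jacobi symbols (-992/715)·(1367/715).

-1

By multiplicativity, (-992·1367/715) = (-992/715)·(1367/715).
First factor (-992/715):
Pull out -1: (-992/715) = (-1/715)·(992/715). Since 715 ≡ 3 (mod 4), (-1/715) = -1. Now have -(992/715).
Reduce the numerator: 992 ≡ 277 (mod 715), so (992/715) = (277/715).
277 ≡ 1 (mod 4), so quadratic reciprocity gives (277/715) = (715/277). Reduce: 715 ≡ 161 (mod 277). Now have -(161/277).
161 ≡ 1 (mod 4), so quadratic reciprocity gives (161/277) = (277/161). Reduce: 277 ≡ 116 (mod 161). Now have -(116/161).
Factor out 2: 116 = 2^2·29. Since 161 ≡ 1 (mod 8), (2/161) = +1, and (2/161)^2 = +1. Now have -(29/161).
29 ≡ 1 (mod 4), so quadratic reciprocity gives (29/161) = (161/29). Reduce: 161 ≡ 16 (mod 29). Now have -(16/29).
Factor out 2: 16 = 2^4. Since 29 ≡ 5 (mod 8), (2/29) = -1, and (2/29)^4 = +1. Now have -(1/29).
(1/29) = 1. Collecting the sign factors: -1.
Second factor (1367/715):
Reduce the numerator: 1367 ≡ 652 (mod 715), so (1367/715) = (652/715).
Factor out 2: 652 = 2^2·163. Since 715 ≡ 3 (mod 8), (2/715) = -1, and (2/715)^2 = +1. Now have (163/715).
Both 163 ≡ 3 and 715 ≡ 3 (mod 4), so reciprocity gives (163/715) = -(715/163). Reduce: 715 ≡ 63 (mod 163). Now have -(63/163).
Both 63 ≡ 3 and 163 ≡ 3 (mod 4), so reciprocity gives (63/163) = -(163/63). Reduce: 163 ≡ 37 (mod 63). Now have (37/63).
37 ≡ 1 (mod 4), so quadratic reciprocity gives (37/63) = (63/37). Reduce: 63 ≡ 26 (mod 37). Now have (26/37).
Factor out 2: 26 = 2·13. Since 37 ≡ 5 (mod 8), (2/37) = -1. Now have -(13/37).
13 ≡ 1 (mod 4), so quadratic reciprocity gives (13/37) = (37/13). Reduce: 37 ≡ 11 (mod 13). Now have -(11/13).
13 ≡ 1 (mod 4), so quadratic reciprocity gives (11/13) = (13/11). Reduce: 13 ≡ 2 (mod 11). Now have -(2/11).
Factor out 2: 2 = 2. Since 11 ≡ 3 (mod 8), (2/11) = -1. Now have (1/11).
(1/11) = 1. Collecting the sign factors: 1.
Product: (-1)·(1) = -1.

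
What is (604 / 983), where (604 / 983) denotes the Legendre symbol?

(604 / 983)
  = (151 / 983)    [983 ≡ 7 mod 8 ⇒ (2 / 983)^2 = +1]
  = -(983 / 151)    [QR: both ≡ 3 mod 4, sign flips]
  = -(77 / 151)    [983 ≡ 77 mod 151]
  = -(151 / 77)    [QR: 77 ≡ 1 mod 4, sign kept]
  = -(74 / 77)    [151 ≡ 74 mod 77]
  = (37 / 77)    [77 ≡ 5 mod 8 ⇒ (2 / 77) = -1]
  = (77 / 37)    [QR: 37 ≡ 1 mod 4, sign kept]
  = (3 / 37)    [77 ≡ 3 mod 37]
  = (37 / 3)    [QR: 37 ≡ 1 mod 4, sign kept]
  = (1 / 3)    [37 ≡ 1 mod 3]
  = 1    [(1 / 3) = 1]

1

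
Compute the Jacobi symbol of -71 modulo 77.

1

Reduce the numerator: -71 ≡ 6 (mod 77), so (-71/77) = (6/77).
Factor out 2: 6 = 2·3. Since 77 ≡ 5 (mod 8), (2/77) = -1. Now have -(3/77).
77 ≡ 1 (mod 4), so quadratic reciprocity gives (3/77) = (77/3). Reduce: 77 ≡ 2 (mod 3). Now have -(2/3).
Factor out 2: 2 = 2. Since 3 ≡ 3 (mod 8), (2/3) = -1. Now have (1/3).
(1/3) = 1. Collecting the sign factors: 1.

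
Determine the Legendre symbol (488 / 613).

(488 / 613)
  = -(61 / 613)    [613 ≡ 5 mod 8 ⇒ (2 / 613)^3 = -1]
  = -(613 / 61)    [QR: 61 ≡ 1 mod 4, sign kept]
  = -(3 / 61)    [613 ≡ 3 mod 61]
  = -(61 / 3)    [QR: 61 ≡ 1 mod 4, sign kept]
  = -(1 / 3)    [61 ≡ 1 mod 3]
  = -1    [(1 / 3) = 1]

-1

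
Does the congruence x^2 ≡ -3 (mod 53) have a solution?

no

Reduce the numerator: -3 ≡ 50 (mod 53), so (-3/53) = (50/53).
Factor out 2: 50 = 2·25. Since 53 ≡ 5 (mod 8), (2/53) = -1. Now have -(25/53).
25 ≡ 1 (mod 4), so quadratic reciprocity gives (25/53) = (53/25). Reduce: 53 ≡ 3 (mod 25). Now have -(3/25).
25 ≡ 1 (mod 4), so quadratic reciprocity gives (3/25) = (25/3). Reduce: 25 ≡ 1 (mod 3). Now have -(1/3).
(1/3) = 1. Collecting the sign factors: -1.
The Legendre symbol is -1, so x^2 ≡ -3 (mod 53) has no solution.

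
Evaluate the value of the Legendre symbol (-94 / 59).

(-94 / 59)
  = (24 / 59)    [-94 ≡ 24 mod 59]
  = -(3 / 59)    [59 ≡ 3 mod 8 ⇒ (2 / 59)^3 = -1]
  = (59 / 3)    [QR: both ≡ 3 mod 4, sign flips]
  = (2 / 3)    [59 ≡ 2 mod 3]
  = -(1 / 3)    [3 ≡ 3 mod 8 ⇒ (2 / 3) = -1]
  = -1    [(1 / 3) = 1]

-1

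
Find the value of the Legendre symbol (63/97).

(63/97)
  = (97/63)    [QR: 97 ≡ 1 mod 4, sign kept]
  = (34/63)    [97 ≡ 34 mod 63]
  = (17/63)    [63 ≡ 7 mod 8 ⇒ (2/63) = +1]
  = (63/17)    [QR: 17 ≡ 1 mod 4, sign kept]
  = (12/17)    [63 ≡ 12 mod 17]
  = (3/17)    [17 ≡ 1 mod 8 ⇒ (2/17)^2 = +1]
  = (17/3)    [QR: 17 ≡ 1 mod 4, sign kept]
  = (2/3)    [17 ≡ 2 mod 3]
  = -(1/3)    [3 ≡ 3 mod 8 ⇒ (2/3) = -1]
  = -1    [(1/3) = 1]

-1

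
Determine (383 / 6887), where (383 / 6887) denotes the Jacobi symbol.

Both 383 ≡ 3 and 6887 ≡ 3 (mod 4), so reciprocity gives (383 / 6887) = -(6887 / 383). Reduce: 6887 ≡ 376 (mod 383). Now have -(376 / 383).
Factor out 2: 376 = 2^3·47. Since 383 ≡ 7 (mod 8), (2 / 383) = +1, and (2 / 383)^3 = +1. Now have -(47 / 383).
Both 47 ≡ 3 and 383 ≡ 3 (mod 4), so reciprocity gives (47 / 383) = -(383 / 47). Reduce: 383 ≡ 7 (mod 47). Now have (7 / 47).
Both 7 ≡ 3 and 47 ≡ 3 (mod 4), so reciprocity gives (7 / 47) = -(47 / 7). Reduce: 47 ≡ 5 (mod 7). Now have -(5 / 7).
5 ≡ 1 (mod 4), so quadratic reciprocity gives (5 / 7) = (7 / 5). Reduce: 7 ≡ 2 (mod 5). Now have -(2 / 5).
Factor out 2: 2 = 2. Since 5 ≡ 5 (mod 8), (2 / 5) = -1. Now have (1 / 5).
(1 / 5) = 1. Collecting the sign factors: 1.

1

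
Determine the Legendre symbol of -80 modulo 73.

(-80 / 73)
  = (66 / 73)    [-80 ≡ 66 mod 73]
  = (33 / 73)    [73 ≡ 1 mod 8 ⇒ (2 / 73) = +1]
  = (73 / 33)    [QR: 33 ≡ 1 mod 4, sign kept]
  = (7 / 33)    [73 ≡ 7 mod 33]
  = (33 / 7)    [QR: 33 ≡ 1 mod 4, sign kept]
  = (5 / 7)    [33 ≡ 5 mod 7]
  = (7 / 5)    [QR: 5 ≡ 1 mod 4, sign kept]
  = (2 / 5)    [7 ≡ 2 mod 5]
  = -(1 / 5)    [5 ≡ 5 mod 8 ⇒ (2 / 5) = -1]
  = -1    [(1 / 5) = 1]

-1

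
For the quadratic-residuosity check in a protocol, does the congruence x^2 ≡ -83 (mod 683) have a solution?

no

(-83/683)
  = (600/683)    [-83 ≡ 600 mod 683]
  = -(75/683)    [683 ≡ 3 mod 8 ⇒ (2/683)^3 = -1]
  = (683/75)    [QR: both ≡ 3 mod 4, sign flips]
  = (8/75)    [683 ≡ 8 mod 75]
  = -(1/75)    [75 ≡ 3 mod 8 ⇒ (2/75)^3 = -1]
  = -1    [(1/75) = 1]
(-83/683) = -1, and 683 is prime, so -83 is not a quadratic residue mod 683.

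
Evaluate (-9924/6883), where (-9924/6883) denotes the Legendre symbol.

1

Pull out -1: (-9924/6883) = (-1/6883)·(9924/6883). Since 6883 ≡ 3 (mod 4), (-1/6883) = -1. Now have -(9924/6883).
Reduce the numerator: 9924 ≡ 3041 (mod 6883), so (9924/6883) = (3041/6883).
3041 ≡ 1 (mod 4), so quadratic reciprocity gives (3041/6883) = (6883/3041). Reduce: 6883 ≡ 801 (mod 3041). Now have -(801/3041).
801 ≡ 1 (mod 4), so quadratic reciprocity gives (801/3041) = (3041/801). Reduce: 3041 ≡ 638 (mod 801). Now have -(638/801).
Factor out 2: 638 = 2·319. Since 801 ≡ 1 (mod 8), (2/801) = +1. Now have -(319/801).
801 ≡ 1 (mod 4), so quadratic reciprocity gives (319/801) = (801/319). Reduce: 801 ≡ 163 (mod 319). Now have -(163/319).
Both 163 ≡ 3 and 319 ≡ 3 (mod 4), so reciprocity gives (163/319) = -(319/163). Reduce: 319 ≡ 156 (mod 163). Now have (156/163).
Factor out 2: 156 = 2^2·39. Since 163 ≡ 3 (mod 8), (2/163) = -1, and (2/163)^2 = +1. Now have (39/163).
Both 39 ≡ 3 and 163 ≡ 3 (mod 4), so reciprocity gives (39/163) = -(163/39). Reduce: 163 ≡ 7 (mod 39). Now have -(7/39).
Both 7 ≡ 3 and 39 ≡ 3 (mod 4), so reciprocity gives (7/39) = -(39/7). Reduce: 39 ≡ 4 (mod 7). Now have (4/7).
Factor out 2: 4 = 2^2. Since 7 ≡ 7 (mod 8), (2/7) = +1, and (2/7)^2 = +1. Now have (1/7).
(1/7) = 1. Collecting the sign factors: 1.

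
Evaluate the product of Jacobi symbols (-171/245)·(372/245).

-1

By multiplicativity, (-171·372/245) = (-171/245)·(372/245).
First factor (-171/245):
(-171/245)
  = (74/245)    [-171 ≡ 74 mod 245]
  = -(37/245)    [245 ≡ 5 mod 8 ⇒ (2/245) = -1]
  = -(245/37)    [QR: 37 ≡ 1 mod 4, sign kept]
  = -(23/37)    [245 ≡ 23 mod 37]
  = -(37/23)    [QR: 37 ≡ 1 mod 4, sign kept]
  = -(14/23)    [37 ≡ 14 mod 23]
  = -(7/23)    [23 ≡ 7 mod 8 ⇒ (2/23) = +1]
  = (23/7)    [QR: both ≡ 3 mod 4, sign flips]
  = (2/7)    [23 ≡ 2 mod 7]
  = (1/7)    [7 ≡ 7 mod 8 ⇒ (2/7) = +1]
  = 1    [(1/7) = 1]
Second factor (372/245):
(372/245)
  = (127/245)    [372 ≡ 127 mod 245]
  = (245/127)    [QR: 245 ≡ 1 mod 4, sign kept]
  = (118/127)    [245 ≡ 118 mod 127]
  = (59/127)    [127 ≡ 7 mod 8 ⇒ (2/127) = +1]
  = -(127/59)    [QR: both ≡ 3 mod 4, sign flips]
  = -(9/59)    [127 ≡ 9 mod 59]
  = -(59/9)    [QR: 9 ≡ 1 mod 4, sign kept]
  = -(5/9)    [59 ≡ 5 mod 9]
  = -(9/5)    [QR: 5 ≡ 1 mod 4, sign kept]
  = -(4/5)    [9 ≡ 4 mod 5]
  = -(1/5)    [5 ≡ 5 mod 8 ⇒ (2/5)^2 = +1]
  = -1    [(1/5) = 1]
Product: (1)·(-1) = -1.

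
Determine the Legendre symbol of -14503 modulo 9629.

1

Reduce the numerator: -14503 ≡ 4755 (mod 9629), so (-14503/9629) = (4755/9629).
9629 ≡ 1 (mod 4), so quadratic reciprocity gives (4755/9629) = (9629/4755). Reduce: 9629 ≡ 119 (mod 4755). Now have (119/4755).
Both 119 ≡ 3 and 4755 ≡ 3 (mod 4), so reciprocity gives (119/4755) = -(4755/119). Reduce: 4755 ≡ 114 (mod 119). Now have -(114/119).
Factor out 2: 114 = 2·57. Since 119 ≡ 7 (mod 8), (2/119) = +1. Now have -(57/119).
57 ≡ 1 (mod 4), so quadratic reciprocity gives (57/119) = (119/57). Reduce: 119 ≡ 5 (mod 57). Now have -(5/57).
5 ≡ 1 (mod 4), so quadratic reciprocity gives (5/57) = (57/5). Reduce: 57 ≡ 2 (mod 5). Now have -(2/5).
Factor out 2: 2 = 2. Since 5 ≡ 5 (mod 8), (2/5) = -1. Now have (1/5).
(1/5) = 1. Collecting the sign factors: 1.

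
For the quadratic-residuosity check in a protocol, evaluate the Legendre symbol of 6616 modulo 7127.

(6616/7127)
  = (827/7127)    [7127 ≡ 7 mod 8 ⇒ (2/7127)^3 = +1]
  = -(7127/827)    [QR: both ≡ 3 mod 4, sign flips]
  = -(511/827)    [7127 ≡ 511 mod 827]
  = (827/511)    [QR: both ≡ 3 mod 4, sign flips]
  = (316/511)    [827 ≡ 316 mod 511]
  = (79/511)    [511 ≡ 7 mod 8 ⇒ (2/511)^2 = +1]
  = -(511/79)    [QR: both ≡ 3 mod 4, sign flips]
  = -(37/79)    [511 ≡ 37 mod 79]
  = -(79/37)    [QR: 37 ≡ 1 mod 4, sign kept]
  = -(5/37)    [79 ≡ 5 mod 37]
  = -(37/5)    [QR: 5 ≡ 1 mod 4, sign kept]
  = -(2/5)    [37 ≡ 2 mod 5]
  = (1/5)    [5 ≡ 5 mod 8 ⇒ (2/5) = -1]
  = 1    [(1/5) = 1]

1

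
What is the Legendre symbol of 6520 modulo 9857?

(6520/9857)
  = (815/9857)    [9857 ≡ 1 mod 8 ⇒ (2/9857)^3 = +1]
  = (9857/815)    [QR: 9857 ≡ 1 mod 4, sign kept]
  = (77/815)    [9857 ≡ 77 mod 815]
  = (815/77)    [QR: 77 ≡ 1 mod 4, sign kept]
  = (45/77)    [815 ≡ 45 mod 77]
  = (77/45)    [QR: 45 ≡ 1 mod 4, sign kept]
  = (32/45)    [77 ≡ 32 mod 45]
  = -(1/45)    [45 ≡ 5 mod 8 ⇒ (2/45)^5 = -1]
  = -1    [(1/45) = 1]

-1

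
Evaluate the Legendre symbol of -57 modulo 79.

1

(-57/79)
  = (22/79)    [-57 ≡ 22 mod 79]
  = (11/79)    [79 ≡ 7 mod 8 ⇒ (2/79) = +1]
  = -(79/11)    [QR: both ≡ 3 mod 4, sign flips]
  = -(2/11)    [79 ≡ 2 mod 11]
  = (1/11)    [11 ≡ 3 mod 8 ⇒ (2/11) = -1]
  = 1    [(1/11) = 1]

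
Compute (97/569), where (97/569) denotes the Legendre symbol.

97 ≡ 1 (mod 4), so quadratic reciprocity gives (97/569) = (569/97). Reduce: 569 ≡ 84 (mod 97). Now have (84/97).
Factor out 2: 84 = 2^2·21. Since 97 ≡ 1 (mod 8), (2/97) = +1, and (2/97)^2 = +1. Now have (21/97).
21 ≡ 1 (mod 4), so quadratic reciprocity gives (21/97) = (97/21). Reduce: 97 ≡ 13 (mod 21). Now have (13/21).
13 ≡ 1 (mod 4), so quadratic reciprocity gives (13/21) = (21/13). Reduce: 21 ≡ 8 (mod 13). Now have (8/13).
Factor out 2: 8 = 2^3. Since 13 ≡ 5 (mod 8), (2/13) = -1, and (2/13)^3 = -1. Now have -(1/13).
(1/13) = 1. Collecting the sign factors: -1.

-1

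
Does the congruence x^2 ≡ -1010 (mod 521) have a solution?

yes

(-1010/521)
  = (32/521)    [-1010 ≡ 32 mod 521]
  = (1/521)    [521 ≡ 1 mod 8 ⇒ (2/521)^5 = +1]
  = 1    [(1/521) = 1]
(-1010/521) = 1, and 521 is prime, so -1010 is a quadratic residue mod 521.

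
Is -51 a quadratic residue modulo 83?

Reduce the numerator: -51 ≡ 32 (mod 83), so (-51/83) = (32/83).
Factor out 2: 32 = 2^5. Since 83 ≡ 3 (mod 8), (2/83) = -1, and (2/83)^5 = -1. Now have -(1/83).
(1/83) = 1. Collecting the sign factors: -1.
The Legendre symbol is -1, so x^2 ≡ -51 (mod 83) has no solution.

no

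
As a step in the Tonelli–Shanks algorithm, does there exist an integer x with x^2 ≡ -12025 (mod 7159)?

(-12025/7159)
  = (2293/7159)    [-12025 ≡ 2293 mod 7159]
  = (7159/2293)    [QR: 2293 ≡ 1 mod 4, sign kept]
  = (280/2293)    [7159 ≡ 280 mod 2293]
  = -(35/2293)    [2293 ≡ 5 mod 8 ⇒ (2/2293)^3 = -1]
  = -(2293/35)    [QR: 2293 ≡ 1 mod 4, sign kept]
  = -(18/35)    [2293 ≡ 18 mod 35]
  = (9/35)    [35 ≡ 3 mod 8 ⇒ (2/35) = -1]
  = (35/9)    [QR: 9 ≡ 1 mod 4, sign kept]
  = (8/9)    [35 ≡ 8 mod 9]
  = (1/9)    [9 ≡ 1 mod 8 ⇒ (2/9)^3 = +1]
  = 1    [(1/9) = 1]
The Legendre symbol is 1, so x^2 ≡ -12025 (mod 7159) has solution.

yes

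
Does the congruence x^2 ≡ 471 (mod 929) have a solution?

929 ≡ 1 (mod 4), so quadratic reciprocity gives (471|929) = (929|471). Reduce: 929 ≡ 458 (mod 471). Now have (458|471).
Factor out 2: 458 = 2·229. Since 471 ≡ 7 (mod 8), (2|471) = +1. Now have (229|471).
229 ≡ 1 (mod 4), so quadratic reciprocity gives (229|471) = (471|229). Reduce: 471 ≡ 13 (mod 229). Now have (13|229).
13 ≡ 1 (mod 4), so quadratic reciprocity gives (13|229) = (229|13). Reduce: 229 ≡ 8 (mod 13). Now have (8|13).
Factor out 2: 8 = 2^3. Since 13 ≡ 5 (mod 8), (2|13) = -1, and (2|13)^3 = -1. Now have -(1|13).
(1|13) = 1. Collecting the sign factors: -1.
(471|929) = -1, and 929 is prime, so 471 is not a quadratic residue mod 929.

no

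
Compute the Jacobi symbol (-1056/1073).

Pull out -1: (-1056/1073) = (-1/1073)·(1056/1073). Since 1073 ≡ 1 (mod 4), (-1/1073) = +1. Now have (1056/1073).
Factor out 2: 1056 = 2^5·33. Since 1073 ≡ 1 (mod 8), (2/1073) = +1, and (2/1073)^5 = +1. Now have (33/1073).
33 ≡ 1 (mod 4), so quadratic reciprocity gives (33/1073) = (1073/33). Reduce: 1073 ≡ 17 (mod 33). Now have (17/33).
17 ≡ 1 (mod 4), so quadratic reciprocity gives (17/33) = (33/17). Reduce: 33 ≡ 16 (mod 17). Now have (16/17).
Factor out 2: 16 = 2^4. Since 17 ≡ 1 (mod 8), (2/17) = +1, and (2/17)^4 = +1. Now have (1/17).
(1/17) = 1. Collecting the sign factors: 1.

1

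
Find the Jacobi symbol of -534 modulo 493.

Reduce the numerator: -534 ≡ 452 (mod 493), so (-534/493) = (452/493).
Factor out 2: 452 = 2^2·113. Since 493 ≡ 5 (mod 8), (2/493) = -1, and (2/493)^2 = +1. Now have (113/493).
113 ≡ 1 (mod 4), so quadratic reciprocity gives (113/493) = (493/113). Reduce: 493 ≡ 41 (mod 113). Now have (41/113).
41 ≡ 1 (mod 4), so quadratic reciprocity gives (41/113) = (113/41). Reduce: 113 ≡ 31 (mod 41). Now have (31/41).
41 ≡ 1 (mod 4), so quadratic reciprocity gives (31/41) = (41/31). Reduce: 41 ≡ 10 (mod 31). Now have (10/31).
Factor out 2: 10 = 2·5. Since 31 ≡ 7 (mod 8), (2/31) = +1. Now have (5/31).
5 ≡ 1 (mod 4), so quadratic reciprocity gives (5/31) = (31/5). Reduce: 31 ≡ 1 (mod 5). Now have (1/5).
(1/5) = 1. Collecting the sign factors: 1.

1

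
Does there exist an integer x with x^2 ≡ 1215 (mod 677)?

yes

Reduce the numerator: 1215 ≡ 538 (mod 677), so (1215/677) = (538/677).
Factor out 2: 538 = 2·269. Since 677 ≡ 5 (mod 8), (2/677) = -1. Now have -(269/677).
269 ≡ 1 (mod 4), so quadratic reciprocity gives (269/677) = (677/269). Reduce: 677 ≡ 139 (mod 269). Now have -(139/269).
269 ≡ 1 (mod 4), so quadratic reciprocity gives (139/269) = (269/139). Reduce: 269 ≡ 130 (mod 139). Now have -(130/139).
Factor out 2: 130 = 2·65. Since 139 ≡ 3 (mod 8), (2/139) = -1. Now have (65/139).
65 ≡ 1 (mod 4), so quadratic reciprocity gives (65/139) = (139/65). Reduce: 139 ≡ 9 (mod 65). Now have (9/65).
9 ≡ 1 (mod 4), so quadratic reciprocity gives (9/65) = (65/9). Reduce: 65 ≡ 2 (mod 9). Now have (2/9).
Factor out 2: 2 = 2. Since 9 ≡ 1 (mod 8), (2/9) = +1. Now have (1/9).
(1/9) = 1. Collecting the sign factors: 1.
The Legendre symbol is 1, so x^2 ≡ 1215 (mod 677) has solution.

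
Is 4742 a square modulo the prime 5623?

yes

Factor out 2: 4742 = 2·2371. Since 5623 ≡ 7 (mod 8), (2/5623) = +1. Now have (2371/5623).
Both 2371 ≡ 3 and 5623 ≡ 3 (mod 4), so reciprocity gives (2371/5623) = -(5623/2371). Reduce: 5623 ≡ 881 (mod 2371). Now have -(881/2371).
881 ≡ 1 (mod 4), so quadratic reciprocity gives (881/2371) = (2371/881). Reduce: 2371 ≡ 609 (mod 881). Now have -(609/881).
609 ≡ 1 (mod 4), so quadratic reciprocity gives (609/881) = (881/609). Reduce: 881 ≡ 272 (mod 609). Now have -(272/609).
Factor out 2: 272 = 2^4·17. Since 609 ≡ 1 (mod 8), (2/609) = +1, and (2/609)^4 = +1. Now have -(17/609).
17 ≡ 1 (mod 4), so quadratic reciprocity gives (17/609) = (609/17). Reduce: 609 ≡ 14 (mod 17). Now have -(14/17).
Factor out 2: 14 = 2·7. Since 17 ≡ 1 (mod 8), (2/17) = +1. Now have -(7/17).
17 ≡ 1 (mod 4), so quadratic reciprocity gives (7/17) = (17/7). Reduce: 17 ≡ 3 (mod 7). Now have -(3/7).
Both 3 ≡ 3 and 7 ≡ 3 (mod 4), so reciprocity gives (3/7) = -(7/3). Reduce: 7 ≡ 1 (mod 3). Now have (1/3).
(1/3) = 1. Collecting the sign factors: 1.
(4742/5623) = 1, and 5623 is prime, so 4742 is a quadratic residue mod 5623.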